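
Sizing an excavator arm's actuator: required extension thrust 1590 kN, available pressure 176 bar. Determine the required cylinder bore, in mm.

Extension force acts on the full piston face: F = P × (π/4)D².
D = √(4F / (πP)) = √(4 × 1590 kN / (π × 176 bar))

D ≈ 339 mm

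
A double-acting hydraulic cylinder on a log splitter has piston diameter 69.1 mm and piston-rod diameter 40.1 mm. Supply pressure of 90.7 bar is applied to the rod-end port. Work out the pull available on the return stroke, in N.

Rod-side annular area A_ann = π/4 × (69.1² − 40.1²) = 2487 mm^2
On retraction the pressure acts on the annular area (bore minus rod).
F = P × A_ann

F ≈ 22600 N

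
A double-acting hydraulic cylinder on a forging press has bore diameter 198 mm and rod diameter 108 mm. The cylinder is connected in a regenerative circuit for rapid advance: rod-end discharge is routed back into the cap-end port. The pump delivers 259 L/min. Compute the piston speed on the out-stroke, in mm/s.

In regeneration the rod-end outflow joins the pump flow into the cap end, so the net volume the pump must supply per unit advance equals the rod cross-section area.
Rod cross-section A_rod = π/4 × (108 mm)² = 9161 mm^2
v = Q_pump / A_rod

v ≈ 471 mm/s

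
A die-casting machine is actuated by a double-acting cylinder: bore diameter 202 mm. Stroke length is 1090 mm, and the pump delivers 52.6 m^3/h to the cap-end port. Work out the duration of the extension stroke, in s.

t ≈ 2.39 s

Cap-side area A_cap = π/4 × (202 mm)² = 32050 mm^2
Swept volume V = A × L; t = V / Q = A·L / Q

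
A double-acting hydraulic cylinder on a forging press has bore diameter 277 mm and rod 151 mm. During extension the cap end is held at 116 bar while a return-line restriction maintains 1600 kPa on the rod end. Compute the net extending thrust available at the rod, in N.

F ≈ 6.31e5 N

Cap-side area A_cap = π/4 × (277 mm)² = 60260 mm^2
Rod-side annular area A_ann = π/4 × (277² − 151²) = 42350 mm^2
Net thrust = P_cap·A_cap − P_rod·A_ann = 6.990e5 N − 67770 N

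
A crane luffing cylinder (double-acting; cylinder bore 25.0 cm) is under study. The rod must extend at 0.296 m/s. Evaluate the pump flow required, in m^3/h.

Q ≈ 52.3 m^3/h

Cap-side area A_cap = π/4 × (25.0 cm)² = 490.9 cm^2
Q = A × v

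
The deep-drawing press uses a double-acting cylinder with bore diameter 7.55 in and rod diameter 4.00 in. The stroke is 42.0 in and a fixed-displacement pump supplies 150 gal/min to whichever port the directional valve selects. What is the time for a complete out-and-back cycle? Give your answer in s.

t ≈ 5.60 s

Cap-side area A_cap = π/4 × (7.55 in)² = 44.77 in^2
Rod-side annular area A_ann = π/4 × (7.55² − 4.00²) = 32.20 in^2
t_ext = A_cap·L/Q = 3.256 s
t_ret = A_ann·L/Q = 2.342 s
t_cycle = t_ext + t_ret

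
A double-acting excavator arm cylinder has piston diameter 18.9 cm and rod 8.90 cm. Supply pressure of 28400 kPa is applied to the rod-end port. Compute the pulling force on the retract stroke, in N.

Rod-side annular area A_ann = π/4 × (18.9² − 8.90²) = 218.3 cm^2
On retraction the pressure acts on the annular area (bore minus rod).
F = P × A_ann

F ≈ 6.20e5 N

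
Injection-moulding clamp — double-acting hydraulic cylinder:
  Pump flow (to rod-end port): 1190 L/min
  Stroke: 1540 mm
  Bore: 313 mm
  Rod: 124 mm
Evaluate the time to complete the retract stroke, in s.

t ≈ 5.04 s

Rod-side annular area A_ann = π/4 × (313² − 124²) = 64870 mm^2
Swept volume V = A × L; t = V / Q = A·L / Q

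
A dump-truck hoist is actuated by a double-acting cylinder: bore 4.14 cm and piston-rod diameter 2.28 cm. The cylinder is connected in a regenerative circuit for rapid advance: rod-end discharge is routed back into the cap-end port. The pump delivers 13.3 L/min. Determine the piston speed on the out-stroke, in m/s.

v ≈ 0.543 m/s

In regeneration the rod-end outflow joins the pump flow into the cap end, so the net volume the pump must supply per unit advance equals the rod cross-section area.
Rod cross-section A_rod = π/4 × (2.28 cm)² = 4.083 cm^2
v = Q_pump / A_rod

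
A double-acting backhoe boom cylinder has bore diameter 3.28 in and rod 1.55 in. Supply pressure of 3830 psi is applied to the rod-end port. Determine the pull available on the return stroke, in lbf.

F ≈ 25100 lbf

Rod-side annular area A_ann = π/4 × (3.28² − 1.55²) = 6.563 in^2
On retraction the pressure acts on the annular area (bore minus rod).
F = P × A_ann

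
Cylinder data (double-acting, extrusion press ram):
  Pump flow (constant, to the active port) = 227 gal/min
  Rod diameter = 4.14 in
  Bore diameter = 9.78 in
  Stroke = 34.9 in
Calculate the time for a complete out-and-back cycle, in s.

t ≈ 5.46 s

Cap-side area A_cap = π/4 × (9.78 in)² = 75.12 in^2
Rod-side annular area A_ann = π/4 × (9.78² − 4.14²) = 61.66 in^2
t_ext = A_cap·L/Q = 3.000 s
t_ret = A_ann·L/Q = 2.462 s
t_cycle = t_ext + t_ret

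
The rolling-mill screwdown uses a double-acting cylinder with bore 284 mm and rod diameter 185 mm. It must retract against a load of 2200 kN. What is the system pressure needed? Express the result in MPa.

Rod-side annular area A_ann = π/4 × (284² − 185²) = 36470 mm^2
Retraction: pressure acts on the annular area.
P = F / A = 2200 kN / A

P ≈ 60.3 MPa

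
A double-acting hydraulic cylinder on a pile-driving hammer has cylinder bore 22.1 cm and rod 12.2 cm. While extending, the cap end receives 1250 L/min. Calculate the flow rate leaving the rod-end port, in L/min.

Q_out ≈ 869 L/min

Cap-side area A_cap = π/4 × (22.1 cm)² = 383.6 cm^2
Rod-side annular area A_ann = π/4 × (22.1² − 12.2²) = 266.7 cm^2
Piston speed v = Q_in/A_cap; rod-end outflow Q_out = v × A_ann = Q_in × A_ann/A_cap.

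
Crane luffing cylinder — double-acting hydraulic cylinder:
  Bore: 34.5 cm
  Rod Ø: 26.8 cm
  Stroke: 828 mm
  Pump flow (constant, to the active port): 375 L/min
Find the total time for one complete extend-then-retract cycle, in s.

Cap-side area A_cap = π/4 × (34.5 cm)² = 934.8 cm^2
Rod-side annular area A_ann = π/4 × (34.5² − 26.8²) = 370.7 cm^2
t_ext = A_cap·L/Q = 12.38 s
t_ret = A_ann·L/Q = 4.911 s
t_cycle = t_ext + t_ret

t ≈ 17.3 s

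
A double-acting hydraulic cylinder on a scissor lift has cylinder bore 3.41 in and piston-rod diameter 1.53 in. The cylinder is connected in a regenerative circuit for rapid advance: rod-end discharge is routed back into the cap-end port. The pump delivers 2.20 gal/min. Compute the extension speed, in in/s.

In regeneration the rod-end outflow joins the pump flow into the cap end, so the net volume the pump must supply per unit advance equals the rod cross-section area.
Rod cross-section A_rod = π/4 × (1.53 in)² = 1.839 in^2
v = Q_pump / A_rod

v ≈ 4.61 in/s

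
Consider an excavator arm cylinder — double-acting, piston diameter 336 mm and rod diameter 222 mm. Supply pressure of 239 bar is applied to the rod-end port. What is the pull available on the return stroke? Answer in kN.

Rod-side annular area A_ann = π/4 × (336² − 222²) = 49960 mm^2
On retraction the pressure acts on the annular area (bore minus rod).
F = P × A_ann

F ≈ 1190 kN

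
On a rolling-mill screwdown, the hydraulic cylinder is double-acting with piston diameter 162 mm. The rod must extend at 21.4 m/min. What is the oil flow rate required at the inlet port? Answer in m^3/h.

Q ≈ 26.5 m^3/h

Cap-side area A_cap = π/4 × (162 mm)² = 20610 mm^2
Q = A × v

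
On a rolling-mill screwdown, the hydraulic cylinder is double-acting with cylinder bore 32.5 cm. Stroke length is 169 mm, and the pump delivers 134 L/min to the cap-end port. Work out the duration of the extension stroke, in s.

Cap-side area A_cap = π/4 × (32.5 cm)² = 829.6 cm^2
Swept volume V = A × L; t = V / Q = A·L / Q

t ≈ 6.28 s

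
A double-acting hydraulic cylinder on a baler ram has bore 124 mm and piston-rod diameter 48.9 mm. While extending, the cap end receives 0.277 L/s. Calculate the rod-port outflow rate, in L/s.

Cap-side area A_cap = π/4 × (124 mm)² = 12080 mm^2
Rod-side annular area A_ann = π/4 × (124² − 48.9²) = 10200 mm^2
Piston speed v = Q_in/A_cap; rod-end outflow Q_out = v × A_ann = Q_in × A_ann/A_cap.

Q_out ≈ 0.234 L/s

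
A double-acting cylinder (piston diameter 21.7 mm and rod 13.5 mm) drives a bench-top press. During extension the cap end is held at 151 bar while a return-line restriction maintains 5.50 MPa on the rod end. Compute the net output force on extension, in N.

Cap-side area A_cap = π/4 × (21.7 mm)² = 369.8 mm^2
Rod-side annular area A_ann = π/4 × (21.7² − 13.5²) = 226.7 mm^2
Net thrust = P_cap·A_cap − P_rod·A_ann = 5585 N − 1247 N

F ≈ 4340 N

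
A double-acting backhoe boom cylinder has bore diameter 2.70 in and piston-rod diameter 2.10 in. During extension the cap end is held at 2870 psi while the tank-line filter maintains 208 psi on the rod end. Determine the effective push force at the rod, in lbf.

Cap-side area A_cap = π/4 × (2.70 in)² = 5.726 in^2
Rod-side annular area A_ann = π/4 × (2.70² − 2.10²) = 2.262 in^2
Net thrust = P_cap·A_cap − P_rod·A_ann = 16430 lbf − 470.5 lbf

F ≈ 16000 lbf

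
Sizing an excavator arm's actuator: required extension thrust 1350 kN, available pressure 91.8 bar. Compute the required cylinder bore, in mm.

Extension force acts on the full piston face: F = P × (π/4)D².
D = √(4F / (πP)) = √(4 × 1350 kN / (π × 91.8 bar))

D ≈ 433 mm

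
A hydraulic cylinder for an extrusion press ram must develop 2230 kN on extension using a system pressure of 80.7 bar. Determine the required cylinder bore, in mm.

D ≈ 593 mm

Extension force acts on the full piston face: F = P × (π/4)D².
D = √(4F / (πP)) = √(4 × 2230 kN / (π × 80.7 bar))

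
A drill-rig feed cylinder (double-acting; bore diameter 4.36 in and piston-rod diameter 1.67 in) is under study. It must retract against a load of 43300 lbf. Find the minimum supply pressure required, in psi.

P ≈ 3400 psi

Rod-side annular area A_ann = π/4 × (4.36² − 1.67²) = 12.74 in^2
Retraction: pressure acts on the annular area.
P = F / A = 43300 lbf / A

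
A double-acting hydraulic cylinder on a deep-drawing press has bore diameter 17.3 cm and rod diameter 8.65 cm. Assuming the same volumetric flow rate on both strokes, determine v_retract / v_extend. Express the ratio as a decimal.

Cap-side area A_cap = π/4 × (17.3 cm)² = 235.1 cm^2
Rod-side annular area A_ann = π/4 × (17.3² − 8.65²) = 176.3 cm^2
For equal Q, v ∝ 1/A, so v_ret/v_ext = A_cap/A_ann.

v_ret/v_ext ≈ 1.33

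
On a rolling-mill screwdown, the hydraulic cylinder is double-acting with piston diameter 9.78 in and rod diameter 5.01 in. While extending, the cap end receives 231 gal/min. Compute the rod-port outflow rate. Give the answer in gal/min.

Q_out ≈ 170 gal/min

Cap-side area A_cap = π/4 × (9.78 in)² = 75.12 in^2
Rod-side annular area A_ann = π/4 × (9.78² − 5.01²) = 55.41 in^2
Piston speed v = Q_in/A_cap; rod-end outflow Q_out = v × A_ann = Q_in × A_ann/A_cap.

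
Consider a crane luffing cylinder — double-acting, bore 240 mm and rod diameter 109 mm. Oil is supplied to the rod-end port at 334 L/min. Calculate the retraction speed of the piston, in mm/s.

v ≈ 155 mm/s

Rod-side annular area A_ann = π/4 × (240² − 109²) = 35910 mm^2
Flow into the rod-end port fills the annular volume.
v = Q / A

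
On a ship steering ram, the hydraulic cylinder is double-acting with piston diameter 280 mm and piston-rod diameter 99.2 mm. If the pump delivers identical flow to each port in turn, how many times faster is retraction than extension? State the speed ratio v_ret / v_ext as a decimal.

v_ret/v_ext ≈ 1.14

Cap-side area A_cap = π/4 × (280 mm)² = 61580 mm^2
Rod-side annular area A_ann = π/4 × (280² − 99.2²) = 53850 mm^2
For equal Q, v ∝ 1/A, so v_ret/v_ext = A_cap/A_ann.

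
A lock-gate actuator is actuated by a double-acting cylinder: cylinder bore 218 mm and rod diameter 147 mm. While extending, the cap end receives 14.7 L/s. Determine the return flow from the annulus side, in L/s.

Cap-side area A_cap = π/4 × (218 mm)² = 37330 mm^2
Rod-side annular area A_ann = π/4 × (218² − 147²) = 20350 mm^2
Piston speed v = Q_in/A_cap; rod-end outflow Q_out = v × A_ann = Q_in × A_ann/A_cap.

Q_out ≈ 8.02 L/s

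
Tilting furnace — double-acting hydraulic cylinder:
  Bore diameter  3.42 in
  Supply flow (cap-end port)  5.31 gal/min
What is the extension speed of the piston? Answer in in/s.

v ≈ 2.23 in/s

Cap-side area A_cap = π/4 × (3.42 in)² = 9.186 in^2
v = Q / A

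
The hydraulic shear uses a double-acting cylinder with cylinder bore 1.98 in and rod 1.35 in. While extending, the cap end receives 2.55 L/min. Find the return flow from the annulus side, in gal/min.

Cap-side area A_cap = π/4 × (1.98 in)² = 3.079 in^2
Rod-side annular area A_ann = π/4 × (1.98² − 1.35²) = 1.648 in^2
Piston speed v = Q_in/A_cap; rod-end outflow Q_out = v × A_ann = Q_in × A_ann/A_cap.

Q_out ≈ 0.360 gal/min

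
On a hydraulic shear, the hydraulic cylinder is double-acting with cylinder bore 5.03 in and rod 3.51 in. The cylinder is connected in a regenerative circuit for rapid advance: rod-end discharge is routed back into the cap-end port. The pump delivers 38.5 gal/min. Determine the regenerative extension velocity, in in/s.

In regeneration the rod-end outflow joins the pump flow into the cap end, so the net volume the pump must supply per unit advance equals the rod cross-section area.
Rod cross-section A_rod = π/4 × (3.51 in)² = 9.676 in^2
v = Q_pump / A_rod

v ≈ 15.3 in/s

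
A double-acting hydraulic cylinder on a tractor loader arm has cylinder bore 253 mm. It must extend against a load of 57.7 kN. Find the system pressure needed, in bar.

Cap-side area A_cap = π/4 × (253 mm)² = 50270 mm^2
P = F / A = 57.7 kN / A

P ≈ 11.5 bar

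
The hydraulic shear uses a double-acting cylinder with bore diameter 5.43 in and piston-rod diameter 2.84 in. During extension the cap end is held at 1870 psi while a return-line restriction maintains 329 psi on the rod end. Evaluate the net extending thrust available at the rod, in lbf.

F ≈ 37800 lbf

Cap-side area A_cap = π/4 × (5.43 in)² = 23.16 in^2
Rod-side annular area A_ann = π/4 × (5.43² − 2.84²) = 16.82 in^2
Net thrust = P_cap·A_cap − P_rod·A_ann = 43300 lbf − 5535 lbf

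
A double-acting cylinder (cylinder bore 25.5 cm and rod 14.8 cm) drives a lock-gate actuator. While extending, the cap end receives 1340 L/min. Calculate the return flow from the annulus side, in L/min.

Cap-side area A_cap = π/4 × (25.5 cm)² = 510.7 cm^2
Rod-side annular area A_ann = π/4 × (25.5² − 14.8²) = 338.7 cm^2
Piston speed v = Q_in/A_cap; rod-end outflow Q_out = v × A_ann = Q_in × A_ann/A_cap.

Q_out ≈ 889 L/min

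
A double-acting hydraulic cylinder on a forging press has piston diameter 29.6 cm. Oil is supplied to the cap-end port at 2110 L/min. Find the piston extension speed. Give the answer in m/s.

Cap-side area A_cap = π/4 × (29.6 cm)² = 688.1 cm^2
v = Q / A

v ≈ 0.511 m/s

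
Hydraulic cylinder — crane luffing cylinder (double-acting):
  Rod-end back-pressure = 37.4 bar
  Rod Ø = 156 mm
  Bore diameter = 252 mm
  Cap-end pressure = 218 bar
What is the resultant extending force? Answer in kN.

F ≈ 972 kN

Cap-side area A_cap = π/4 × (252 mm)² = 49880 mm^2
Rod-side annular area A_ann = π/4 × (252² − 156²) = 30760 mm^2
Net thrust = P_cap·A_cap − P_rod·A_ann = 1087 kN − 115.1 kN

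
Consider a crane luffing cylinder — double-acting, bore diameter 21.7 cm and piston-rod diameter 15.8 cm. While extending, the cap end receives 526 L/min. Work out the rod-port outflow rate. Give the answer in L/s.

Cap-side area A_cap = π/4 × (21.7 cm)² = 369.8 cm^2
Rod-side annular area A_ann = π/4 × (21.7² − 15.8²) = 173.8 cm^2
Piston speed v = Q_in/A_cap; rod-end outflow Q_out = v × A_ann = Q_in × A_ann/A_cap.

Q_out ≈ 4.12 L/s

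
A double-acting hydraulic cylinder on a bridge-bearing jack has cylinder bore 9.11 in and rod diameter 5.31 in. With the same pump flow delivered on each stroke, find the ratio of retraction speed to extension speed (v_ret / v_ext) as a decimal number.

v_ret/v_ext ≈ 1.51

Cap-side area A_cap = π/4 × (9.11 in)² = 65.18 in^2
Rod-side annular area A_ann = π/4 × (9.11² − 5.31²) = 43.04 in^2
For equal Q, v ∝ 1/A, so v_ret/v_ext = A_cap/A_ann.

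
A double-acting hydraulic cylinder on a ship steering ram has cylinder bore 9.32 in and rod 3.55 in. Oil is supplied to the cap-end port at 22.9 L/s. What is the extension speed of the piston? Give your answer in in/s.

v ≈ 20.5 in/s

Cap-side area A_cap = π/4 × (9.32 in)² = 68.22 in^2
v = Q / A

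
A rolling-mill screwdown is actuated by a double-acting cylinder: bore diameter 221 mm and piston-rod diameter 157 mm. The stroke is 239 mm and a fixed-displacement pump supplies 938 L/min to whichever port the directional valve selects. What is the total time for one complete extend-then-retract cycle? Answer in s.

t ≈ 0.877 s

Cap-side area A_cap = π/4 × (221 mm)² = 38360 mm^2
Rod-side annular area A_ann = π/4 × (221² − 157²) = 19000 mm^2
t_ext = A_cap·L/Q = 0.5864 s
t_ret = A_ann·L/Q = 0.2905 s
t_cycle = t_ext + t_ret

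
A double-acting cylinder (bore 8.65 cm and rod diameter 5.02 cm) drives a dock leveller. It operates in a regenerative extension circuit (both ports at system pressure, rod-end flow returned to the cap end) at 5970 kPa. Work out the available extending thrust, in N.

F ≈ 11800 N

With equal pressure on both faces, forces on the annular region cancel; the net push is pressure × rod cross-section.
Rod cross-section A_rod = π/4 × (5.02 cm)² = 19.79 cm^2
F = P × A_rod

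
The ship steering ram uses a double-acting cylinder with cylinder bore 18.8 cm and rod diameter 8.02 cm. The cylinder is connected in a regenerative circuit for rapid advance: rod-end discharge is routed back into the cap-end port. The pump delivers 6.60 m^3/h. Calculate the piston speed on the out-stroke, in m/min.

In regeneration the rod-end outflow joins the pump flow into the cap end, so the net volume the pump must supply per unit advance equals the rod cross-section area.
Rod cross-section A_rod = π/4 × (8.02 cm)² = 50.52 cm^2
v = Q_pump / A_rod

v ≈ 21.8 m/min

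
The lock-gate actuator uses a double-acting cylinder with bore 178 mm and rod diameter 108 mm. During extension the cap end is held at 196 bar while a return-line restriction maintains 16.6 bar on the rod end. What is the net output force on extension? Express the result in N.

Cap-side area A_cap = π/4 × (178 mm)² = 24880 mm^2
Rod-side annular area A_ann = π/4 × (178² − 108²) = 15720 mm^2
Net thrust = P_cap·A_cap − P_rod·A_ann = 4.877e5 N − 26100 N

F ≈ 4.62e5 N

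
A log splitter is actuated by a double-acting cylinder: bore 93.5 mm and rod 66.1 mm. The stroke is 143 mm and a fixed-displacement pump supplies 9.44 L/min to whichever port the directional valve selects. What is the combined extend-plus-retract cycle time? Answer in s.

Cap-side area A_cap = π/4 × (93.5 mm)² = 6866 mm^2
Rod-side annular area A_ann = π/4 × (93.5² − 66.1²) = 3435 mm^2
t_ext = A_cap·L/Q = 6.241 s
t_ret = A_ann·L/Q = 3.122 s
t_cycle = t_ext + t_ret

t ≈ 9.36 s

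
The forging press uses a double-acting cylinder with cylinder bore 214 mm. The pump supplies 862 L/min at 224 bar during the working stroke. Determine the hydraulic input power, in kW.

Hydraulic power = P × Q

W ≈ 322 kW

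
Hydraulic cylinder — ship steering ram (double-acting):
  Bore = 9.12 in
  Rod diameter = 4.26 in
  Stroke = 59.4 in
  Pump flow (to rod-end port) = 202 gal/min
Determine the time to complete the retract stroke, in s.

t ≈ 3.90 s

Rod-side annular area A_ann = π/4 × (9.12² − 4.26²) = 51.07 in^2
Swept volume V = A × L; t = V / Q = A·L / Q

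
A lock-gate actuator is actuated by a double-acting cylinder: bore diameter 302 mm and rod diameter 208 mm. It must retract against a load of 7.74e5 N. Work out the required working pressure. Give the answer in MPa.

P ≈ 20.6 MPa

Rod-side annular area A_ann = π/4 × (302² − 208²) = 37650 mm^2
Retraction: pressure acts on the annular area.
P = F / A = 7.74e5 N / A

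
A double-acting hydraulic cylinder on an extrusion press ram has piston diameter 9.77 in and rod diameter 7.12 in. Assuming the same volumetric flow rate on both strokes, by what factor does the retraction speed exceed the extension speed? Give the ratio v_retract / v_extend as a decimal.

Cap-side area A_cap = π/4 × (9.77 in)² = 74.97 in^2
Rod-side annular area A_ann = π/4 × (9.77² − 7.12²) = 35.15 in^2
For equal Q, v ∝ 1/A, so v_ret/v_ext = A_cap/A_ann.

v_ret/v_ext ≈ 2.13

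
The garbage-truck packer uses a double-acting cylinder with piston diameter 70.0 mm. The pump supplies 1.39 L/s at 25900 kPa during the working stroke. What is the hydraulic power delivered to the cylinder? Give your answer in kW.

Hydraulic power = P × Q

W ≈ 36.0 kW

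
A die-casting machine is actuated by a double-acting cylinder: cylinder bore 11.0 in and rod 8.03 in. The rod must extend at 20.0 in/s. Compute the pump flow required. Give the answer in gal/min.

Cap-side area A_cap = π/4 × (11.0 in)² = 95.03 in^2
Q = A × v

Q ≈ 494 gal/min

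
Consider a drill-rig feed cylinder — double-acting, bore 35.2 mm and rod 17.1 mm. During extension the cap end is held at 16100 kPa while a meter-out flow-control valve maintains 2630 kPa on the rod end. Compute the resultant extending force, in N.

F ≈ 13700 N

Cap-side area A_cap = π/4 × (35.2 mm)² = 973.1 mm^2
Rod-side annular area A_ann = π/4 × (35.2² − 17.1²) = 743.5 mm^2
Net thrust = P_cap·A_cap − P_rod·A_ann = 15670 N − 1955 N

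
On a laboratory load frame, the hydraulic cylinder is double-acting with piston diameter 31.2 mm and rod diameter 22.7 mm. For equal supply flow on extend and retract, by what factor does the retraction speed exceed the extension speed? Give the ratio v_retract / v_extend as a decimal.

v_ret/v_ext ≈ 2.12

Cap-side area A_cap = π/4 × (31.2 mm)² = 764.5 mm^2
Rod-side annular area A_ann = π/4 × (31.2² − 22.7²) = 359.8 mm^2
For equal Q, v ∝ 1/A, so v_ret/v_ext = A_cap/A_ann.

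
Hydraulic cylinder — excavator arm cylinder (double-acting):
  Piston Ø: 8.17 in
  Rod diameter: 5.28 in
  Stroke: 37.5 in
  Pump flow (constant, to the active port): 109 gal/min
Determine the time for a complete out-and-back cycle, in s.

Cap-side area A_cap = π/4 × (8.17 in)² = 52.42 in^2
Rod-side annular area A_ann = π/4 × (8.17² − 5.28²) = 30.53 in^2
t_ext = A_cap·L/Q = 4.685 s
t_ret = A_ann·L/Q = 2.728 s
t_cycle = t_ext + t_ret

t ≈ 7.41 s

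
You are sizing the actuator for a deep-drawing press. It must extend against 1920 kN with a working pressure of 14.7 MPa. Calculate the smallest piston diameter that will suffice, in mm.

D ≈ 408 mm

Extension force acts on the full piston face: F = P × (π/4)D².
D = √(4F / (πP)) = √(4 × 1920 kN / (π × 14.7 MPa))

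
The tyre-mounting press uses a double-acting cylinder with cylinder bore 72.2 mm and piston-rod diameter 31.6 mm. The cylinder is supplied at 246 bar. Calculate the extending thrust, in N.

Cap-side area A_cap = π/4 × (72.2 mm)² = 4094 mm^2
F = P × A_cap = 246 bar × A_cap

F ≈ 1.01e5 N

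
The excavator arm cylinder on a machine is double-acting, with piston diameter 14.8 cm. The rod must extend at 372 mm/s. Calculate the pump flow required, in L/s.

Q ≈ 6.40 L/s

Cap-side area A_cap = π/4 × (14.8 cm)² = 172.0 cm^2
Q = A × v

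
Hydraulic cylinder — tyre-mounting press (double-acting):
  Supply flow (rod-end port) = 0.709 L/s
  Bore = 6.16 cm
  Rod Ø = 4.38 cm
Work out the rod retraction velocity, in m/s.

v ≈ 0.481 m/s

Rod-side annular area A_ann = π/4 × (6.16² − 4.38²) = 14.74 cm^2
Flow into the rod-end port fills the annular volume.
v = Q / A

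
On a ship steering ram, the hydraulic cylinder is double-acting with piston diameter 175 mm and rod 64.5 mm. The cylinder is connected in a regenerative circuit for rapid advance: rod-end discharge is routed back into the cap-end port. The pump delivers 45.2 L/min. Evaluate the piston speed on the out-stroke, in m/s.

In regeneration the rod-end outflow joins the pump flow into the cap end, so the net volume the pump must supply per unit advance equals the rod cross-section area.
Rod cross-section A_rod = π/4 × (64.5 mm)² = 3267 mm^2
v = Q_pump / A_rod

v ≈ 0.231 m/s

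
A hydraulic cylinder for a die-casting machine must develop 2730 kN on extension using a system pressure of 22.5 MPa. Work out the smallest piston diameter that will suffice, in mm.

Extension force acts on the full piston face: F = P × (π/4)D².
D = √(4F / (πP)) = √(4 × 2730 kN / (π × 22.5 MPa))

D ≈ 393 mm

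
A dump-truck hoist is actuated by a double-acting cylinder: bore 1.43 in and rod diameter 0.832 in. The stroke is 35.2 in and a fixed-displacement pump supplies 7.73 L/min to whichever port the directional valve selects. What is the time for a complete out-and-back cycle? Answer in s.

t ≈ 11.9 s

Cap-side area A_cap = π/4 × (1.43 in)² = 1.606 in^2
Rod-side annular area A_ann = π/4 × (1.43² − 0.832²) = 1.062 in^2
t_ext = A_cap·L/Q = 7.191 s
t_ret = A_ann·L/Q = 4.757 s
t_cycle = t_ext + t_ret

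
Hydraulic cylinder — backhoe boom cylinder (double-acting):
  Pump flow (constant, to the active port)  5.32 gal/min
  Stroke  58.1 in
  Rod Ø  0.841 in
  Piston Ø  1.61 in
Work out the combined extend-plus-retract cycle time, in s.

t ≈ 9.97 s

Cap-side area A_cap = π/4 × (1.61 in)² = 2.036 in^2
Rod-side annular area A_ann = π/4 × (1.61² − 0.841²) = 1.480 in^2
t_ext = A_cap·L/Q = 5.775 s
t_ret = A_ann·L/Q = 4.199 s
t_cycle = t_ext + t_ret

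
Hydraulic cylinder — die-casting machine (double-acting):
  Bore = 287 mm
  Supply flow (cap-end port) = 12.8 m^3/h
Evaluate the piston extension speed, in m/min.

v ≈ 3.30 m/min

Cap-side area A_cap = π/4 × (287 mm)² = 64690 mm^2
v = Q / A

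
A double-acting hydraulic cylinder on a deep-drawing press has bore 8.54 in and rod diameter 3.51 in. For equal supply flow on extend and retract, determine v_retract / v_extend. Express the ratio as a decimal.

v_ret/v_ext ≈ 1.20

Cap-side area A_cap = π/4 × (8.54 in)² = 57.28 in^2
Rod-side annular area A_ann = π/4 × (8.54² − 3.51²) = 47.60 in^2
For equal Q, v ∝ 1/A, so v_ret/v_ext = A_cap/A_ann.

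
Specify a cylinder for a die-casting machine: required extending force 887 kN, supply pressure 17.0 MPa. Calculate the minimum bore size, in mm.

Extension force acts on the full piston face: F = P × (π/4)D².
D = √(4F / (πP)) = √(4 × 887 kN / (π × 17.0 MPa))

D ≈ 258 mm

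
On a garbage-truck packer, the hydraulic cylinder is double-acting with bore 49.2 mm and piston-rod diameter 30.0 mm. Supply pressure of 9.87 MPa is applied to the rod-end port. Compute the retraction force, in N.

Rod-side annular area A_ann = π/4 × (49.2² − 30.0²) = 1194 mm^2
On retraction the pressure acts on the annular area (bore minus rod).
F = P × A_ann

F ≈ 11800 N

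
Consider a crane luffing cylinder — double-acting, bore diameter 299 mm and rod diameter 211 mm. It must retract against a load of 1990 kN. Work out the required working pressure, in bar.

P ≈ 565 bar

Rod-side annular area A_ann = π/4 × (299² − 211²) = 35250 mm^2
Retraction: pressure acts on the annular area.
P = F / A = 1990 kN / A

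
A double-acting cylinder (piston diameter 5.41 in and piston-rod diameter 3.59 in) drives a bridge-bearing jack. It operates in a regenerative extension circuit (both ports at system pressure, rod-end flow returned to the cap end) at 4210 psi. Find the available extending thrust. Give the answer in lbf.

F ≈ 42600 lbf

With equal pressure on both faces, forces on the annular region cancel; the net push is pressure × rod cross-section.
Rod cross-section A_rod = π/4 × (3.59 in)² = 10.12 in^2
F = P × A_rod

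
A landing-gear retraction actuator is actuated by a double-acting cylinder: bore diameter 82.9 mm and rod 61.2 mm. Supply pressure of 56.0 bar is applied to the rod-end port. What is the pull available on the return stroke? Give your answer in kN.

Rod-side annular area A_ann = π/4 × (82.9² − 61.2²) = 2456 mm^2
On retraction the pressure acts on the annular area (bore minus rod).
F = P × A_ann

F ≈ 13.8 kN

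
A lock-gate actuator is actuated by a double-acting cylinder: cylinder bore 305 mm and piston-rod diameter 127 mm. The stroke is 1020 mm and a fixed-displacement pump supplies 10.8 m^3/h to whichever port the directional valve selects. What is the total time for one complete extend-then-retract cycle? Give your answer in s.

Cap-side area A_cap = π/4 × (305 mm)² = 73060 mm^2
Rod-side annular area A_ann = π/4 × (305² − 127²) = 60390 mm^2
t_ext = A_cap·L/Q = 24.84 s
t_ret = A_ann·L/Q = 20.53 s
t_cycle = t_ext + t_ret

t ≈ 45.4 s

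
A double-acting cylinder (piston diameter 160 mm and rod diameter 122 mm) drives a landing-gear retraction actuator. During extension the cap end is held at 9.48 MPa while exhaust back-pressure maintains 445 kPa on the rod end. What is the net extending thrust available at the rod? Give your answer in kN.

Cap-side area A_cap = π/4 × (160 mm)² = 20110 mm^2
Rod-side annular area A_ann = π/4 × (160² − 122²) = 8416 mm^2
Net thrust = P_cap·A_cap − P_rod·A_ann = 190.6 kN − 3.745 kN

F ≈ 187 kN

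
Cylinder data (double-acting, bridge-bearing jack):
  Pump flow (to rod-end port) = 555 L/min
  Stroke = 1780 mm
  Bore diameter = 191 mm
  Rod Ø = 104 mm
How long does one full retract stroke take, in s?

Rod-side annular area A_ann = π/4 × (191² − 104²) = 20160 mm^2
Swept volume V = A × L; t = V / Q = A·L / Q

t ≈ 3.88 s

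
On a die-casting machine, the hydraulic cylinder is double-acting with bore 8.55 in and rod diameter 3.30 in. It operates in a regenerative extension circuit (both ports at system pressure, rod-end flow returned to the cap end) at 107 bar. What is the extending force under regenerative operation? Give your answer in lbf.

F ≈ 13300 lbf

With equal pressure on both faces, forces on the annular region cancel; the net push is pressure × rod cross-section.
Rod cross-section A_rod = π/4 × (3.30 in)² = 8.553 in^2
F = P × A_rod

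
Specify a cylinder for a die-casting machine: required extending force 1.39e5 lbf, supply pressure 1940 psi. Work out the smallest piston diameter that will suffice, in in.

D ≈ 9.55 in

Extension force acts on the full piston face: F = P × (π/4)D².
D = √(4F / (πP)) = √(4 × 1.39e5 lbf / (π × 1940 psi))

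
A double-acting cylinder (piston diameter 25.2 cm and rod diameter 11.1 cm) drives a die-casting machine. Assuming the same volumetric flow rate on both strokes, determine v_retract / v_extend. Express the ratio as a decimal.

Cap-side area A_cap = π/4 × (25.2 cm)² = 498.8 cm^2
Rod-side annular area A_ann = π/4 × (25.2² − 11.1²) = 402.0 cm^2
For equal Q, v ∝ 1/A, so v_ret/v_ext = A_cap/A_ann.

v_ret/v_ext ≈ 1.24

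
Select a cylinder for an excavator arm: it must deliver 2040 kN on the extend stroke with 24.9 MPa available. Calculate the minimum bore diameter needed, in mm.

D ≈ 323 mm

Extension force acts on the full piston face: F = P × (π/4)D².
D = √(4F / (πP)) = √(4 × 2040 kN / (π × 24.9 MPa))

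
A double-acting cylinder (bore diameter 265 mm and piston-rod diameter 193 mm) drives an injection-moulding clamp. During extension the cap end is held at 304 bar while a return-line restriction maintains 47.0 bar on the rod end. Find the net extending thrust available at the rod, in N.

Cap-side area A_cap = π/4 × (265 mm)² = 55150 mm^2
Rod-side annular area A_ann = π/4 × (265² − 193²) = 25900 mm^2
Net thrust = P_cap·A_cap − P_rod·A_ann = 1.677e6 N − 1.217e5 N

F ≈ 1.55e6 N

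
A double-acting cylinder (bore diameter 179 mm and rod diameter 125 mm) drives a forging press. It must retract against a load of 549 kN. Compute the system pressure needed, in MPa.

Rod-side annular area A_ann = π/4 × (179² − 125²) = 12890 mm^2
Retraction: pressure acts on the annular area.
P = F / A = 549 kN / A

P ≈ 42.6 MPa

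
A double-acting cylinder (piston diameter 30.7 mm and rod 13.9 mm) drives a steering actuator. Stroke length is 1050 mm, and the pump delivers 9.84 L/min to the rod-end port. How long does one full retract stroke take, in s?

Rod-side annular area A_ann = π/4 × (30.7² − 13.9²) = 588.5 mm^2
Swept volume V = A × L; t = V / Q = A·L / Q

t ≈ 3.77 s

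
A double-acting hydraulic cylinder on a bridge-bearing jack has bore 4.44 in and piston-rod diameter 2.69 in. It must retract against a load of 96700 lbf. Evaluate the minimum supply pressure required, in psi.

Rod-side annular area A_ann = π/4 × (4.44² − 2.69²) = 9.800 in^2
Retraction: pressure acts on the annular area.
P = F / A = 96700 lbf / A

P ≈ 9870 psi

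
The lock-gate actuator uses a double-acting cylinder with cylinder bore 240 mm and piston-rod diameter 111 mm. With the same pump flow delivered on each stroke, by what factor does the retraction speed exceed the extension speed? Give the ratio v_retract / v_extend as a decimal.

v_ret/v_ext ≈ 1.27

Cap-side area A_cap = π/4 × (240 mm)² = 45240 mm^2
Rod-side annular area A_ann = π/4 × (240² − 111²) = 35560 mm^2
For equal Q, v ∝ 1/A, so v_ret/v_ext = A_cap/A_ann.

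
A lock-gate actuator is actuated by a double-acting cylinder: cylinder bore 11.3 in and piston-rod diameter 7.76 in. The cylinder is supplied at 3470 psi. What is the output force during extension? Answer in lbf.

F ≈ 3.48e5 lbf

Cap-side area A_cap = π/4 × (11.3 in)² = 100.3 in^2
F = P × A_cap = 3470 psi × A_cap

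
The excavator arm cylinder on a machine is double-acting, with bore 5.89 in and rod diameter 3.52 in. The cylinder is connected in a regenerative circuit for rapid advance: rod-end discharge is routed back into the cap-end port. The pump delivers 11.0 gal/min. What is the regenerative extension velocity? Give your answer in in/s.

v ≈ 4.35 in/s

In regeneration the rod-end outflow joins the pump flow into the cap end, so the net volume the pump must supply per unit advance equals the rod cross-section area.
Rod cross-section A_rod = π/4 × (3.52 in)² = 9.731 in^2
v = Q_pump / A_rod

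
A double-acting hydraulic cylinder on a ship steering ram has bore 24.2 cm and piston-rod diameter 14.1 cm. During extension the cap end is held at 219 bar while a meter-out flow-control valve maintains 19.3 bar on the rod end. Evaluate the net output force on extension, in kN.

Cap-side area A_cap = π/4 × (24.2 cm)² = 460.0 cm^2
Rod-side annular area A_ann = π/4 × (24.2² − 14.1²) = 303.8 cm^2
Net thrust = P_cap·A_cap − P_rod·A_ann = 1007 kN − 58.64 kN

F ≈ 949 kN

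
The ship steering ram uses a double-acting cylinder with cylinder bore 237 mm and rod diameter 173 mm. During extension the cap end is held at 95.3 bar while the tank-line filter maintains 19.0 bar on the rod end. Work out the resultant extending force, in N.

Cap-side area A_cap = π/4 × (237 mm)² = 44120 mm^2
Rod-side annular area A_ann = π/4 × (237² − 173²) = 20610 mm^2
Net thrust = P_cap·A_cap − P_rod·A_ann = 4.204e5 N − 39160 N

F ≈ 3.81e5 N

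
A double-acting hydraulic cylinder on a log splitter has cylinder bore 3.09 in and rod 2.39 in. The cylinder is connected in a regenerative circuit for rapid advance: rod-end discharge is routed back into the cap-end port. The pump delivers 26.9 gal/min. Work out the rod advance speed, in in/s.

v ≈ 23.1 in/s

In regeneration the rod-end outflow joins the pump flow into the cap end, so the net volume the pump must supply per unit advance equals the rod cross-section area.
Rod cross-section A_rod = π/4 × (2.39 in)² = 4.486 in^2
v = Q_pump / A_rod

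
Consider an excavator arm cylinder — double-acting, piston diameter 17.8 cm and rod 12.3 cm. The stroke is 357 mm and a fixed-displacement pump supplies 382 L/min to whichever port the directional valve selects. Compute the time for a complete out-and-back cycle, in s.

Cap-side area A_cap = π/4 × (17.8 cm)² = 248.8 cm^2
Rod-side annular area A_ann = π/4 × (17.8² − 12.3²) = 130.0 cm^2
t_ext = A_cap·L/Q = 1.395 s
t_ret = A_ann·L/Q = 0.7291 s
t_cycle = t_ext + t_ret

t ≈ 2.12 s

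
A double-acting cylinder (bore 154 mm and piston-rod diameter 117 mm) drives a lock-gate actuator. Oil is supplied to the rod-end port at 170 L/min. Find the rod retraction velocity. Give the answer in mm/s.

Rod-side annular area A_ann = π/4 × (154² − 117²) = 7875 mm^2
Flow into the rod-end port fills the annular volume.
v = Q / A

v ≈ 360 mm/s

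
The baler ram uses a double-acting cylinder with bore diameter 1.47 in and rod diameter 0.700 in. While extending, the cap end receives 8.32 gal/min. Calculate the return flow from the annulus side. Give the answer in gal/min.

Q_out ≈ 6.43 gal/min

Cap-side area A_cap = π/4 × (1.47 in)² = 1.697 in^2
Rod-side annular area A_ann = π/4 × (1.47² − 0.700²) = 1.312 in^2
Piston speed v = Q_in/A_cap; rod-end outflow Q_out = v × A_ann = Q_in × A_ann/A_cap.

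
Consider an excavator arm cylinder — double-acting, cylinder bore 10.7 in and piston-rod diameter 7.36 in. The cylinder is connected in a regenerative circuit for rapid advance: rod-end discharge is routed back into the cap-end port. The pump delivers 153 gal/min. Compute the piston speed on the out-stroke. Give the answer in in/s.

In regeneration the rod-end outflow joins the pump flow into the cap end, so the net volume the pump must supply per unit advance equals the rod cross-section area.
Rod cross-section A_rod = π/4 × (7.36 in)² = 42.54 in^2
v = Q_pump / A_rod

v ≈ 13.8 in/s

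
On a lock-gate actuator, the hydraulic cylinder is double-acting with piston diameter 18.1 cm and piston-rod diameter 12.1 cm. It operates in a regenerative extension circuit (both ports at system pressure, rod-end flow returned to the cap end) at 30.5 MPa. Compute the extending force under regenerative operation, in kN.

F ≈ 351 kN

With equal pressure on both faces, forces on the annular region cancel; the net push is pressure × rod cross-section.
Rod cross-section A_rod = π/4 × (12.1 cm)² = 115.0 cm^2
F = P × A_rod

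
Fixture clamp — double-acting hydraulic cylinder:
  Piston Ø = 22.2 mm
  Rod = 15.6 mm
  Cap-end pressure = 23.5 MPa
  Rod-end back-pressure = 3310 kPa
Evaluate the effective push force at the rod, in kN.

F ≈ 8.45 kN

Cap-side area A_cap = π/4 × (22.2 mm)² = 387.1 mm^2
Rod-side annular area A_ann = π/4 × (22.2² − 15.6²) = 195.9 mm^2
Net thrust = P_cap·A_cap − P_rod·A_ann = 9.096 kN − 0.6486 kN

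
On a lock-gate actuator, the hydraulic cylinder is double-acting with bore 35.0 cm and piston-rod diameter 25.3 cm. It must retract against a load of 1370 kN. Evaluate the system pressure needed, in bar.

Rod-side annular area A_ann = π/4 × (35.0² − 25.3²) = 459.4 cm^2
Retraction: pressure acts on the annular area.
P = F / A = 1370 kN / A

P ≈ 298 bar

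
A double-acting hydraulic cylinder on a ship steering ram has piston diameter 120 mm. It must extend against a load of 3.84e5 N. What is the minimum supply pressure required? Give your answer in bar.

Cap-side area A_cap = π/4 × (120 mm)² = 11310 mm^2
P = F / A = 3.84e5 N / A

P ≈ 340 bar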